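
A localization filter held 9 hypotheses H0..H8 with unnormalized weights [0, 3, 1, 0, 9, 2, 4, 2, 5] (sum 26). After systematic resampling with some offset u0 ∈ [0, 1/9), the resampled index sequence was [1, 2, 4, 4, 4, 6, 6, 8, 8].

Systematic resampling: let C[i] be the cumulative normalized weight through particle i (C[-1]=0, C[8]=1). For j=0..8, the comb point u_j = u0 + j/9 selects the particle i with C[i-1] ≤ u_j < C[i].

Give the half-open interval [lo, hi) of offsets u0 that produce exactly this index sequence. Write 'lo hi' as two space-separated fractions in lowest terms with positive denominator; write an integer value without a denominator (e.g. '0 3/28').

C = [0, 3/26, 2/13, 2/13, 1/2, 15/26, 19/26, 21/26, 1]
j=0 picked index 1: u0 ∈ [0, 3/26)
j=1 picked index 2: u0 ∈ [1/234, 5/117)
j=2 picked index 4: u0 ∈ [-8/117, 5/18)
j=3 picked index 4: u0 ∈ [-7/39, 1/6)
j=4 picked index 4: u0 ∈ [-34/117, 1/18)
j=5 picked index 6: u0 ∈ [5/234, 41/234)
j=6 picked index 6: u0 ∈ [-7/78, 5/78)
j=7 picked index 8: u0 ∈ [7/234, 2/9)
j=8 picked index 8: u0 ∈ [-19/234, 1/9)
intersection: [7/234, 5/117)

7/234 5/117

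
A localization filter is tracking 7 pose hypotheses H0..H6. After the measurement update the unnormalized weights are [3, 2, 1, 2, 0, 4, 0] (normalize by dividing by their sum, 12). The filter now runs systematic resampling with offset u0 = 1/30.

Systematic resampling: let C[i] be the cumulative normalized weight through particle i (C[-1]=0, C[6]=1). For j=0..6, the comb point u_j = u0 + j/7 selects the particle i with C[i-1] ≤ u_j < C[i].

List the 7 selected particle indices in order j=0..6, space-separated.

0 0 1 2 3 5 5

C = [1/4, 5/12, 1/2, 2/3, 2/3, 1, 1]
j=0: u_0=1/30 ∈ [0, 1/4) → index 0
j=1: u_1=37/210 ∈ [0, 1/4) → index 0
j=2: u_2=67/210 ∈ [1/4, 5/12) → index 1
j=3: u_3=97/210 ∈ [5/12, 1/2) → index 2
j=4: u_4=127/210 ∈ [1/2, 2/3) → index 3
j=5: u_5=157/210 ∈ [2/3, 1) → index 5
j=6: u_6=187/210 ∈ [2/3, 1) → index 5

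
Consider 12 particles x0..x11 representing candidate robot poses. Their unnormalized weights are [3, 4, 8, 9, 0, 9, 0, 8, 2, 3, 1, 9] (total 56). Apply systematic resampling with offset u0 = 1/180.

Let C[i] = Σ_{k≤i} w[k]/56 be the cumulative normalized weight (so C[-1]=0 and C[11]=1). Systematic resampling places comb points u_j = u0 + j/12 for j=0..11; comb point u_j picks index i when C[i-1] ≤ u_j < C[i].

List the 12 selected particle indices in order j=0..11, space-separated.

C = [3/56, 1/8, 15/56, 3/7, 3/7, 33/56, 33/56, 41/56, 43/56, 23/28, 47/56, 1]
j=0: u_0=1/180 ∈ [0, 3/56) → index 0
j=1: u_1=4/45 ∈ [3/56, 1/8) → index 1
j=2: u_2=31/180 ∈ [1/8, 15/56) → index 2
j=3: u_3=23/90 ∈ [1/8, 15/56) → index 2
j=4: u_4=61/180 ∈ [15/56, 3/7) → index 3
j=5: u_5=19/45 ∈ [15/56, 3/7) → index 3
j=6: u_6=91/180 ∈ [3/7, 33/56) → index 5
j=7: u_7=53/90 ∈ [3/7, 33/56) → index 5
j=8: u_8=121/180 ∈ [33/56, 41/56) → index 7
j=9: u_9=34/45 ∈ [41/56, 43/56) → index 8
j=10: u_10=151/180 ∈ [23/28, 47/56) → index 10
j=11: u_11=83/90 ∈ [47/56, 1) → index 11

0 1 2 2 3 3 5 5 7 8 10 11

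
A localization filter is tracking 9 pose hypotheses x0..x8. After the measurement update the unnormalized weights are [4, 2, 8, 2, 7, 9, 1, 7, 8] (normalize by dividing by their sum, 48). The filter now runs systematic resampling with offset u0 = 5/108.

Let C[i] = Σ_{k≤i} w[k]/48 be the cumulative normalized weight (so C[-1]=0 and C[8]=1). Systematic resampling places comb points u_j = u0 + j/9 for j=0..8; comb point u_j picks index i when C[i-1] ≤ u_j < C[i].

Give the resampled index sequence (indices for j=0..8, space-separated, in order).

C = [1/12, 1/8, 7/24, 1/3, 23/48, 2/3, 11/16, 5/6, 1]
j=0: u_0=5/108 ∈ [0, 1/12) → index 0
j=1: u_1=17/108 ∈ [1/8, 7/24) → index 2
j=2: u_2=29/108 ∈ [1/8, 7/24) → index 2
j=3: u_3=41/108 ∈ [1/3, 23/48) → index 4
j=4: u_4=53/108 ∈ [23/48, 2/3) → index 5
j=5: u_5=65/108 ∈ [23/48, 2/3) → index 5
j=6: u_6=77/108 ∈ [11/16, 5/6) → index 7
j=7: u_7=89/108 ∈ [11/16, 5/6) → index 7
j=8: u_8=101/108 ∈ [5/6, 1) → index 8

0 2 2 4 5 5 7 7 8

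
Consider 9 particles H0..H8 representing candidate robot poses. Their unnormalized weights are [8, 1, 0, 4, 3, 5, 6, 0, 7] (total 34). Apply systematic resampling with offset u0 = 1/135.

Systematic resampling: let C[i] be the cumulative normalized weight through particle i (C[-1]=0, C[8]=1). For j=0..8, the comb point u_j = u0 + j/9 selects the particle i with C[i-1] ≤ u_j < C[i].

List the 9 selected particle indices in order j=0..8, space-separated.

0 0 0 3 4 5 6 6 8

C = [4/17, 9/34, 9/34, 13/34, 8/17, 21/34, 27/34, 27/34, 1]
j=0: u_0=1/135 ∈ [0, 4/17) → index 0
j=1: u_1=16/135 ∈ [0, 4/17) → index 0
j=2: u_2=31/135 ∈ [0, 4/17) → index 0
j=3: u_3=46/135 ∈ [9/34, 13/34) → index 3
j=4: u_4=61/135 ∈ [13/34, 8/17) → index 4
j=5: u_5=76/135 ∈ [8/17, 21/34) → index 5
j=6: u_6=91/135 ∈ [21/34, 27/34) → index 6
j=7: u_7=106/135 ∈ [21/34, 27/34) → index 6
j=8: u_8=121/135 ∈ [27/34, 1) → index 8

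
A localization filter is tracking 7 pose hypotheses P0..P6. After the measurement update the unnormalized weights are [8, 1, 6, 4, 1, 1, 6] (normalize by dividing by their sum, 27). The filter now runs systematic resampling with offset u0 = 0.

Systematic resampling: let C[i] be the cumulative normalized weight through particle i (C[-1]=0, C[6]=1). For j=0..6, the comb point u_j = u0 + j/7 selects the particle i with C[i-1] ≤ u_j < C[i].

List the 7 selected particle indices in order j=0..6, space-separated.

C = [8/27, 1/3, 5/9, 19/27, 20/27, 7/9, 1]
j=0: u_0=0 ∈ [0, 8/27) → index 0
j=1: u_1=1/7 ∈ [0, 8/27) → index 0
j=2: u_2=2/7 ∈ [0, 8/27) → index 0
j=3: u_3=3/7 ∈ [1/3, 5/9) → index 2
j=4: u_4=4/7 ∈ [5/9, 19/27) → index 3
j=5: u_5=5/7 ∈ [19/27, 20/27) → index 4
j=6: u_6=6/7 ∈ [7/9, 1) → index 6

0 0 0 2 3 4 6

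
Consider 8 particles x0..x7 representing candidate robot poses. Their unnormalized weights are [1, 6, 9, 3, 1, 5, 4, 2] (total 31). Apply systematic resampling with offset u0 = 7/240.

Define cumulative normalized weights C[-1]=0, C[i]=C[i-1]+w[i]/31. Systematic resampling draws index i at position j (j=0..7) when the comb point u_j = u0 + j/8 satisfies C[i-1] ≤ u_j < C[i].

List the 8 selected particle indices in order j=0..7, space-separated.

C = [1/31, 7/31, 16/31, 19/31, 20/31, 25/31, 29/31, 1]
j=0: u_0=7/240 ∈ [0, 1/31) → index 0
j=1: u_1=37/240 ∈ [1/31, 7/31) → index 1
j=2: u_2=67/240 ∈ [7/31, 16/31) → index 2
j=3: u_3=97/240 ∈ [7/31, 16/31) → index 2
j=4: u_4=127/240 ∈ [16/31, 19/31) → index 3
j=5: u_5=157/240 ∈ [20/31, 25/31) → index 5
j=6: u_6=187/240 ∈ [20/31, 25/31) → index 5
j=7: u_7=217/240 ∈ [25/31, 29/31) → index 6

0 1 2 2 3 5 5 6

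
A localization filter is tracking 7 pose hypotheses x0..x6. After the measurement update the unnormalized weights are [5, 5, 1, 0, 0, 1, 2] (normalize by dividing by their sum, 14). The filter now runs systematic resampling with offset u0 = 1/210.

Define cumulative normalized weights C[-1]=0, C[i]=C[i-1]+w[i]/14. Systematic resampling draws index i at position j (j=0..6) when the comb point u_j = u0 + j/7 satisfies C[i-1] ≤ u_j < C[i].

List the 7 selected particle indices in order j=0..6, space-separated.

0 0 0 1 1 2 6

C = [5/14, 5/7, 11/14, 11/14, 11/14, 6/7, 1]
j=0: u_0=1/210 ∈ [0, 5/14) → index 0
j=1: u_1=31/210 ∈ [0, 5/14) → index 0
j=2: u_2=61/210 ∈ [0, 5/14) → index 0
j=3: u_3=13/30 ∈ [5/14, 5/7) → index 1
j=4: u_4=121/210 ∈ [5/14, 5/7) → index 1
j=5: u_5=151/210 ∈ [5/7, 11/14) → index 2
j=6: u_6=181/210 ∈ [6/7, 1) → index 6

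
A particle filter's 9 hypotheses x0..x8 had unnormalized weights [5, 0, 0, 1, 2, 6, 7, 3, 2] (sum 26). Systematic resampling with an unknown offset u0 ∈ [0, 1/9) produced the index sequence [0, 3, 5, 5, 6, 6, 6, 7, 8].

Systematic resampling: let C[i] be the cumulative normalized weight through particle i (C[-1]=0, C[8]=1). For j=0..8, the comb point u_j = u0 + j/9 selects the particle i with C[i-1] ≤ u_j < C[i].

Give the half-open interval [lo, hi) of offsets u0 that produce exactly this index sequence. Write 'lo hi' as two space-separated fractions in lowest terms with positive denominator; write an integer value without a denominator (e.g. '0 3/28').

11/117 1/9

C = [5/26, 5/26, 5/26, 3/13, 4/13, 7/13, 21/26, 12/13, 1]
j=0 picked index 0: u0 ∈ [0, 5/26)
j=1 picked index 3: u0 ∈ [19/234, 14/117)
j=2 picked index 5: u0 ∈ [10/117, 37/117)
j=3 picked index 5: u0 ∈ [-1/39, 8/39)
j=4 picked index 6: u0 ∈ [11/117, 85/234)
j=5 picked index 6: u0 ∈ [-2/117, 59/234)
j=6 picked index 6: u0 ∈ [-5/39, 11/78)
j=7 picked index 7: u0 ∈ [7/234, 17/117)
j=8 picked index 8: u0 ∈ [4/117, 1/9)
intersection: [11/117, 1/9)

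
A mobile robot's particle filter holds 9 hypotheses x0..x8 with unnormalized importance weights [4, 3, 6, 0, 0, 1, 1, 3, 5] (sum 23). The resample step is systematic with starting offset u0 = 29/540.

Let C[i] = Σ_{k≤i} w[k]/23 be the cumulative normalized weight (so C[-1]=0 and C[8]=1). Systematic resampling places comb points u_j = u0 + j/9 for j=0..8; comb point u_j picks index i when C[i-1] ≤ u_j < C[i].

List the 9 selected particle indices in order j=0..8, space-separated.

C = [4/23, 7/23, 13/23, 13/23, 13/23, 14/23, 15/23, 18/23, 1]
j=0: u_0=29/540 ∈ [0, 4/23) → index 0
j=1: u_1=89/540 ∈ [0, 4/23) → index 0
j=2: u_2=149/540 ∈ [4/23, 7/23) → index 1
j=3: u_3=209/540 ∈ [7/23, 13/23) → index 2
j=4: u_4=269/540 ∈ [7/23, 13/23) → index 2
j=5: u_5=329/540 ∈ [14/23, 15/23) → index 6
j=6: u_6=389/540 ∈ [15/23, 18/23) → index 7
j=7: u_7=449/540 ∈ [18/23, 1) → index 8
j=8: u_8=509/540 ∈ [18/23, 1) → index 8

0 0 1 2 2 6 7 8 8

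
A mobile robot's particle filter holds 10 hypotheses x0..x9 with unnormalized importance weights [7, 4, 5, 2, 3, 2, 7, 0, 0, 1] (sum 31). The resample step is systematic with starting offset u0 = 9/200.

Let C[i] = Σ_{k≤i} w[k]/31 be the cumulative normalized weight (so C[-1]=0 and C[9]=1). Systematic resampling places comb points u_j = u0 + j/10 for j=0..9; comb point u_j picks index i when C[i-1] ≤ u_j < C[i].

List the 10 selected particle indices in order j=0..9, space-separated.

0 0 1 1 2 3 4 6 6 6

C = [7/31, 11/31, 16/31, 18/31, 21/31, 23/31, 30/31, 30/31, 30/31, 1]
j=0: u_0=9/200 ∈ [0, 7/31) → index 0
j=1: u_1=29/200 ∈ [0, 7/31) → index 0
j=2: u_2=49/200 ∈ [7/31, 11/31) → index 1
j=3: u_3=69/200 ∈ [7/31, 11/31) → index 1
j=4: u_4=89/200 ∈ [11/31, 16/31) → index 2
j=5: u_5=109/200 ∈ [16/31, 18/31) → index 3
j=6: u_6=129/200 ∈ [18/31, 21/31) → index 4
j=7: u_7=149/200 ∈ [23/31, 30/31) → index 6
j=8: u_8=169/200 ∈ [23/31, 30/31) → index 6
j=9: u_9=189/200 ∈ [23/31, 30/31) → index 6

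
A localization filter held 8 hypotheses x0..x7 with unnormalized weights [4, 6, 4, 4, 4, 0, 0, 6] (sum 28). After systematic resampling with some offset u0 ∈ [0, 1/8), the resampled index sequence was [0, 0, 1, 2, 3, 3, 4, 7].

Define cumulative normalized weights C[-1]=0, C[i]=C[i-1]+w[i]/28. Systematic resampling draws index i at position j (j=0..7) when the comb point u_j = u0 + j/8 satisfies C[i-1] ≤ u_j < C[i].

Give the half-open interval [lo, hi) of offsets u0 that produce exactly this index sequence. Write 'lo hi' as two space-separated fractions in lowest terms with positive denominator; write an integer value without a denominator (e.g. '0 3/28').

0 1/56

C = [1/7, 5/14, 1/2, 9/14, 11/14, 11/14, 11/14, 1]
j=0 picked index 0: u0 ∈ [0, 1/7)
j=1 picked index 0: u0 ∈ [-1/8, 1/56)
j=2 picked index 1: u0 ∈ [-3/28, 3/28)
j=3 picked index 2: u0 ∈ [-1/56, 1/8)
j=4 picked index 3: u0 ∈ [0, 1/7)
j=5 picked index 3: u0 ∈ [-1/8, 1/56)
j=6 picked index 4: u0 ∈ [-3/28, 1/28)
j=7 picked index 7: u0 ∈ [-5/56, 1/8)
intersection: [0, 1/56)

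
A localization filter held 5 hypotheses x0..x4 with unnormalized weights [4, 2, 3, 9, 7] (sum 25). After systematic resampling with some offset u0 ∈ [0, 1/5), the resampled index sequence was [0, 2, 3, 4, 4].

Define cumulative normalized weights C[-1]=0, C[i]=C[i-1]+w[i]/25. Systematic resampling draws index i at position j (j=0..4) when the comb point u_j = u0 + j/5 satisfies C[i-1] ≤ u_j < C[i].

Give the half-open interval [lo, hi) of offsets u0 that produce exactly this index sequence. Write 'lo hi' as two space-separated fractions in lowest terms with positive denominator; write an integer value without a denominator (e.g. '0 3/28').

3/25 4/25

C = [4/25, 6/25, 9/25, 18/25, 1]
j=0 picked index 0: u0 ∈ [0, 4/25)
j=1 picked index 2: u0 ∈ [1/25, 4/25)
j=2 picked index 3: u0 ∈ [-1/25, 8/25)
j=3 picked index 4: u0 ∈ [3/25, 2/5)
j=4 picked index 4: u0 ∈ [-2/25, 1/5)
intersection: [3/25, 4/25)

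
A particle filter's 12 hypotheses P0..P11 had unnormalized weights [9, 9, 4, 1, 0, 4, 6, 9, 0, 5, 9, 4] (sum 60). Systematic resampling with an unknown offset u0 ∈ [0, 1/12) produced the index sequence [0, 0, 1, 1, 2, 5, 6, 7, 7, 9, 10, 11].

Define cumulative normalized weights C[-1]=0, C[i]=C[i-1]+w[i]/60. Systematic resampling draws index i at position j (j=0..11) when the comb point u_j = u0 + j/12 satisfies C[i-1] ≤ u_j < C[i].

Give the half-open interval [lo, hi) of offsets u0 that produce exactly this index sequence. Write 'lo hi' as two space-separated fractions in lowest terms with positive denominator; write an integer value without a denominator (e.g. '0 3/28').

C = [3/20, 3/10, 11/30, 23/60, 23/60, 9/20, 11/20, 7/10, 7/10, 47/60, 14/15, 1]
j=0 picked index 0: u0 ∈ [0, 3/20)
j=1 picked index 0: u0 ∈ [-1/12, 1/15)
j=2 picked index 1: u0 ∈ [-1/60, 2/15)
j=3 picked index 1: u0 ∈ [-1/10, 1/20)
j=4 picked index 2: u0 ∈ [-1/30, 1/30)
j=5 picked index 5: u0 ∈ [-1/30, 1/30)
j=6 picked index 6: u0 ∈ [-1/20, 1/20)
j=7 picked index 7: u0 ∈ [-1/30, 7/60)
j=8 picked index 7: u0 ∈ [-7/60, 1/30)
j=9 picked index 9: u0 ∈ [-1/20, 1/30)
j=10 picked index 10: u0 ∈ [-1/20, 1/10)
j=11 picked index 11: u0 ∈ [1/60, 1/12)
intersection: [1/60, 1/30)

1/60 1/30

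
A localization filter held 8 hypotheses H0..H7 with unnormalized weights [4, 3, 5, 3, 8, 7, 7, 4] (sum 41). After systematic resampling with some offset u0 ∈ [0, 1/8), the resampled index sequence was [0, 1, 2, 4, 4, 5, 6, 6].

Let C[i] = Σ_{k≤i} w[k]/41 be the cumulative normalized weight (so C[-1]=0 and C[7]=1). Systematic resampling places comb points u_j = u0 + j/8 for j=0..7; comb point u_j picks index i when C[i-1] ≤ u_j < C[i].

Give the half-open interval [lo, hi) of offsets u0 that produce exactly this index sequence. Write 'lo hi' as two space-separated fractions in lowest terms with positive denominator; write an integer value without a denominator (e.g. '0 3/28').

0 9/328

C = [4/41, 7/41, 12/41, 15/41, 23/41, 30/41, 37/41, 1]
j=0 picked index 0: u0 ∈ [0, 4/41)
j=1 picked index 1: u0 ∈ [-9/328, 15/328)
j=2 picked index 2: u0 ∈ [-13/164, 7/164)
j=3 picked index 4: u0 ∈ [-3/328, 61/328)
j=4 picked index 4: u0 ∈ [-11/82, 5/82)
j=5 picked index 5: u0 ∈ [-21/328, 35/328)
j=6 picked index 6: u0 ∈ [-3/164, 25/164)
j=7 picked index 6: u0 ∈ [-47/328, 9/328)
intersection: [0, 9/328)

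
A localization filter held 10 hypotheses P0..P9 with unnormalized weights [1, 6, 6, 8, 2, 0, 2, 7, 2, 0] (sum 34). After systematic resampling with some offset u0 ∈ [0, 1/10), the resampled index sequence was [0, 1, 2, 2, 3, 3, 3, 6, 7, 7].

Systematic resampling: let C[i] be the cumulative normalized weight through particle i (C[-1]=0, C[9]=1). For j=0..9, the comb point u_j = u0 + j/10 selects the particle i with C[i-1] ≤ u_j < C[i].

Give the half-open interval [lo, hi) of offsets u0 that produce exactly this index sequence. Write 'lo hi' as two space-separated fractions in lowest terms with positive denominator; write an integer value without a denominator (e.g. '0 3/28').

C = [1/34, 7/34, 13/34, 21/34, 23/34, 23/34, 25/34, 16/17, 1, 1]
j=0 picked index 0: u0 ∈ [0, 1/34)
j=1 picked index 1: u0 ∈ [-6/85, 9/85)
j=2 picked index 2: u0 ∈ [1/170, 31/170)
j=3 picked index 2: u0 ∈ [-8/85, 7/85)
j=4 picked index 3: u0 ∈ [-3/170, 37/170)
j=5 picked index 3: u0 ∈ [-2/17, 2/17)
j=6 picked index 3: u0 ∈ [-37/170, 3/170)
j=7 picked index 6: u0 ∈ [-2/85, 3/85)
j=8 picked index 7: u0 ∈ [-11/170, 12/85)
j=9 picked index 7: u0 ∈ [-14/85, 7/170)
intersection: [1/170, 3/170)

1/170 3/170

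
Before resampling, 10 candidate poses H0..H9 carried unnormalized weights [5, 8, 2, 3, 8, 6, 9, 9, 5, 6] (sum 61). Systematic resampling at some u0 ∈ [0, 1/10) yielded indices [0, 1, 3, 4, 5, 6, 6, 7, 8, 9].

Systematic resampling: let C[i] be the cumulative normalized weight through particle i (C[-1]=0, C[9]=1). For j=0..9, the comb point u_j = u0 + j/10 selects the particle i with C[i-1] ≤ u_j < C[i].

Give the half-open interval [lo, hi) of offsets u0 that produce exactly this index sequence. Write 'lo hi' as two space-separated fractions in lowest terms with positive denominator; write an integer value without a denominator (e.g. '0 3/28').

14/305 22/305

C = [5/61, 13/61, 15/61, 18/61, 26/61, 32/61, 41/61, 50/61, 55/61, 1]
j=0 picked index 0: u0 ∈ [0, 5/61)
j=1 picked index 1: u0 ∈ [-11/610, 69/610)
j=2 picked index 3: u0 ∈ [14/305, 29/305)
j=3 picked index 4: u0 ∈ [-3/610, 77/610)
j=4 picked index 5: u0 ∈ [8/305, 38/305)
j=5 picked index 6: u0 ∈ [3/122, 21/122)
j=6 picked index 6: u0 ∈ [-23/305, 22/305)
j=7 picked index 7: u0 ∈ [-17/610, 73/610)
j=8 picked index 8: u0 ∈ [6/305, 31/305)
j=9 picked index 9: u0 ∈ [1/610, 1/10)
intersection: [14/305, 22/305)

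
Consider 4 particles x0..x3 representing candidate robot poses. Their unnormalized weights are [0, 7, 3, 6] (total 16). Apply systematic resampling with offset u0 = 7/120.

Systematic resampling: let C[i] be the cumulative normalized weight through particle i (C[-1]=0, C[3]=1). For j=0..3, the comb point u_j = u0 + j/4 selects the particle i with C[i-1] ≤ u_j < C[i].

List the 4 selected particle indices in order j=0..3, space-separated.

C = [0, 7/16, 5/8, 1]
j=0: u_0=7/120 ∈ [0, 7/16) → index 1
j=1: u_1=37/120 ∈ [0, 7/16) → index 1
j=2: u_2=67/120 ∈ [7/16, 5/8) → index 2
j=3: u_3=97/120 ∈ [5/8, 1) → index 3

1 1 2 3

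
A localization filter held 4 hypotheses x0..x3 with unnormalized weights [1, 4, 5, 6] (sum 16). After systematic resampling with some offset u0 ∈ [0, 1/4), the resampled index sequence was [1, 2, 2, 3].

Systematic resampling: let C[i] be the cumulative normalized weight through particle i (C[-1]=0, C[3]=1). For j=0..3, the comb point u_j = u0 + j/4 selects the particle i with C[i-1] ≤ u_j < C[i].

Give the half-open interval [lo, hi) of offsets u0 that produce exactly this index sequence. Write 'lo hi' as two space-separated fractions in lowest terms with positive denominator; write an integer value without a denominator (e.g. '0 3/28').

1/16 1/8

C = [1/16, 5/16, 5/8, 1]
j=0 picked index 1: u0 ∈ [1/16, 5/16)
j=1 picked index 2: u0 ∈ [1/16, 3/8)
j=2 picked index 2: u0 ∈ [-3/16, 1/8)
j=3 picked index 3: u0 ∈ [-1/8, 1/4)
intersection: [1/16, 1/8)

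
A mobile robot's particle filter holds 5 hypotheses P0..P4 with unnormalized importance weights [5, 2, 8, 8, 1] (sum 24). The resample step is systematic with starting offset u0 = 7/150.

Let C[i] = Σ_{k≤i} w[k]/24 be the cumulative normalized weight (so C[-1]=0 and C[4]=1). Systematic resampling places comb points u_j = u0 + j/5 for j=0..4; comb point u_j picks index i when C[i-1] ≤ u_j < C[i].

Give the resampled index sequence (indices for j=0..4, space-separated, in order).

C = [5/24, 7/24, 5/8, 23/24, 1]
j=0: u_0=7/150 ∈ [0, 5/24) → index 0
j=1: u_1=37/150 ∈ [5/24, 7/24) → index 1
j=2: u_2=67/150 ∈ [7/24, 5/8) → index 2
j=3: u_3=97/150 ∈ [5/8, 23/24) → index 3
j=4: u_4=127/150 ∈ [5/8, 23/24) → index 3

0 1 2 3 3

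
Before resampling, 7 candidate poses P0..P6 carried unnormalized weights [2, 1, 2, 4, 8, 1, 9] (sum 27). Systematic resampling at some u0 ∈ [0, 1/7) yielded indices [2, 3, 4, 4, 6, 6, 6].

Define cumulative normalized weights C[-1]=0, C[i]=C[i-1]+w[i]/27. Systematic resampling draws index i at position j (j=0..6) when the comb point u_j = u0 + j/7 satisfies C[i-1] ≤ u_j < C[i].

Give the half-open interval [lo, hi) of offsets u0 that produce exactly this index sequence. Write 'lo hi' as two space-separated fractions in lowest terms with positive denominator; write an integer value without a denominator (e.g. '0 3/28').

C = [2/27, 1/9, 5/27, 1/3, 17/27, 2/3, 1]
j=0 picked index 2: u0 ∈ [1/9, 5/27)
j=1 picked index 3: u0 ∈ [8/189, 4/21)
j=2 picked index 4: u0 ∈ [1/21, 65/189)
j=3 picked index 4: u0 ∈ [-2/21, 38/189)
j=4 picked index 6: u0 ∈ [2/21, 3/7)
j=5 picked index 6: u0 ∈ [-1/21, 2/7)
j=6 picked index 6: u0 ∈ [-4/21, 1/7)
intersection: [1/9, 1/7)

1/9 1/7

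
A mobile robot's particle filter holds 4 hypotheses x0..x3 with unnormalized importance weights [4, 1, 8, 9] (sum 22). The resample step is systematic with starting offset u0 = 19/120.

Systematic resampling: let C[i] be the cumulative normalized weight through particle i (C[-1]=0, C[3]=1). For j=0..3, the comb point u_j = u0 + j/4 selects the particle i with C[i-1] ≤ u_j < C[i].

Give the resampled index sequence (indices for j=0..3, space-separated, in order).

0 2 3 3

C = [2/11, 5/22, 13/22, 1]
j=0: u_0=19/120 ∈ [0, 2/11) → index 0
j=1: u_1=49/120 ∈ [5/22, 13/22) → index 2
j=2: u_2=79/120 ∈ [13/22, 1) → index 3
j=3: u_3=109/120 ∈ [13/22, 1) → index 3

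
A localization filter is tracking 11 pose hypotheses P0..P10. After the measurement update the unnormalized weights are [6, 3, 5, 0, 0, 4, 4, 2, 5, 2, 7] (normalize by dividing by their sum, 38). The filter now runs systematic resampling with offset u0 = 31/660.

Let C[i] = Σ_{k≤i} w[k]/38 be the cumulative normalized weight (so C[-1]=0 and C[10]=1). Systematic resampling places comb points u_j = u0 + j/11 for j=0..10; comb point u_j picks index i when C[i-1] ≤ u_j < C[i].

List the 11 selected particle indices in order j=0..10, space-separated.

0 0 1 2 5 6 7 8 9 10 10

C = [3/19, 9/38, 7/19, 7/19, 7/19, 9/19, 11/19, 12/19, 29/38, 31/38, 1]
j=0: u_0=31/660 ∈ [0, 3/19) → index 0
j=1: u_1=91/660 ∈ [0, 3/19) → index 0
j=2: u_2=151/660 ∈ [3/19, 9/38) → index 1
j=3: u_3=211/660 ∈ [9/38, 7/19) → index 2
j=4: u_4=271/660 ∈ [7/19, 9/19) → index 5
j=5: u_5=331/660 ∈ [9/19, 11/19) → index 6
j=6: u_6=391/660 ∈ [11/19, 12/19) → index 7
j=7: u_7=41/60 ∈ [12/19, 29/38) → index 8
j=8: u_8=511/660 ∈ [29/38, 31/38) → index 9
j=9: u_9=571/660 ∈ [31/38, 1) → index 10
j=10: u_10=631/660 ∈ [31/38, 1) → index 10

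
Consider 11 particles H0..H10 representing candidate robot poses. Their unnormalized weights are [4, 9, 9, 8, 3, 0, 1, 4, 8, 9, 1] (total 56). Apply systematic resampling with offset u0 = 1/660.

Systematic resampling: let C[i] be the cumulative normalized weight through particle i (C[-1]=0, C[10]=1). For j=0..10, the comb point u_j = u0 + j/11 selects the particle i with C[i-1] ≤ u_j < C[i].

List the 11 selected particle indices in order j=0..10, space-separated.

C = [1/14, 13/56, 11/28, 15/28, 33/56, 33/56, 17/28, 19/28, 23/28, 55/56, 1]
j=0: u_0=1/660 ∈ [0, 1/14) → index 0
j=1: u_1=61/660 ∈ [1/14, 13/56) → index 1
j=2: u_2=11/60 ∈ [1/14, 13/56) → index 1
j=3: u_3=181/660 ∈ [13/56, 11/28) → index 2
j=4: u_4=241/660 ∈ [13/56, 11/28) → index 2
j=5: u_5=301/660 ∈ [11/28, 15/28) → index 3
j=6: u_6=361/660 ∈ [15/28, 33/56) → index 4
j=7: u_7=421/660 ∈ [17/28, 19/28) → index 7
j=8: u_8=481/660 ∈ [19/28, 23/28) → index 8
j=9: u_9=541/660 ∈ [19/28, 23/28) → index 8
j=10: u_10=601/660 ∈ [23/28, 55/56) → index 9

0 1 1 2 2 3 4 7 8 8 9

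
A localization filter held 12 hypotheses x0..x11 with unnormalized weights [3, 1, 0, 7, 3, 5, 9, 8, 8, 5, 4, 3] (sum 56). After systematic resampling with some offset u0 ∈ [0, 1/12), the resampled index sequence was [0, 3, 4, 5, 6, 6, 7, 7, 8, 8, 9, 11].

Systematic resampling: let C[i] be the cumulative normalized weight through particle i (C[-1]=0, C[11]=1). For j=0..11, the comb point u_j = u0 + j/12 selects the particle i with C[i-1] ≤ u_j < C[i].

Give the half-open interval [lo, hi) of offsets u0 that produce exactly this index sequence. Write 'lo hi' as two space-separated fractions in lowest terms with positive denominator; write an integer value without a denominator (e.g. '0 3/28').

5/168 1/28

C = [3/56, 1/14, 1/14, 11/56, 1/4, 19/56, 1/2, 9/14, 11/14, 7/8, 53/56, 1]
j=0 picked index 0: u0 ∈ [0, 3/56)
j=1 picked index 3: u0 ∈ [-1/84, 19/168)
j=2 picked index 4: u0 ∈ [5/168, 1/12)
j=3 picked index 5: u0 ∈ [0, 5/56)
j=4 picked index 6: u0 ∈ [1/168, 1/6)
j=5 picked index 6: u0 ∈ [-13/168, 1/12)
j=6 picked index 7: u0 ∈ [0, 1/7)
j=7 picked index 7: u0 ∈ [-1/12, 5/84)
j=8 picked index 8: u0 ∈ [-1/42, 5/42)
j=9 picked index 8: u0 ∈ [-3/28, 1/28)
j=10 picked index 9: u0 ∈ [-1/21, 1/24)
j=11 picked index 11: u0 ∈ [5/168, 1/12)
intersection: [5/168, 1/28)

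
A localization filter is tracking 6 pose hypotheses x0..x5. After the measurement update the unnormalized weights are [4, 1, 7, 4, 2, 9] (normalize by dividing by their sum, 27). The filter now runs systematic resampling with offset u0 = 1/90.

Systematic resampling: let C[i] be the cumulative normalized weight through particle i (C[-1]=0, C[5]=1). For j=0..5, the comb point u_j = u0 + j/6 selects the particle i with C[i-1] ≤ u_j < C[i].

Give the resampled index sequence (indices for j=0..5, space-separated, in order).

0 1 2 3 5 5

C = [4/27, 5/27, 4/9, 16/27, 2/3, 1]
j=0: u_0=1/90 ∈ [0, 4/27) → index 0
j=1: u_1=8/45 ∈ [4/27, 5/27) → index 1
j=2: u_2=31/90 ∈ [5/27, 4/9) → index 2
j=3: u_3=23/45 ∈ [4/9, 16/27) → index 3
j=4: u_4=61/90 ∈ [2/3, 1) → index 5
j=5: u_5=38/45 ∈ [2/3, 1) → index 5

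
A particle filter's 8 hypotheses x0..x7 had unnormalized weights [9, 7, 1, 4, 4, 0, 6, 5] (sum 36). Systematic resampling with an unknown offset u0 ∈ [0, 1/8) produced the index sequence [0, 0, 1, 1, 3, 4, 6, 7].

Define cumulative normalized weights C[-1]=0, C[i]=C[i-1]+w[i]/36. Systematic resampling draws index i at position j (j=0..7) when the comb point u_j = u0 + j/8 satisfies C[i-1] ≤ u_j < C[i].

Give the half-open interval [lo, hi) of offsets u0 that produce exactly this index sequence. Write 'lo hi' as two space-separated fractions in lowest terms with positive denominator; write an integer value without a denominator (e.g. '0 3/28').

0 5/72

C = [1/4, 4/9, 17/36, 7/12, 25/36, 25/36, 31/36, 1]
j=0 picked index 0: u0 ∈ [0, 1/4)
j=1 picked index 0: u0 ∈ [-1/8, 1/8)
j=2 picked index 1: u0 ∈ [0, 7/36)
j=3 picked index 1: u0 ∈ [-1/8, 5/72)
j=4 picked index 3: u0 ∈ [-1/36, 1/12)
j=5 picked index 4: u0 ∈ [-1/24, 5/72)
j=6 picked index 6: u0 ∈ [-1/18, 1/9)
j=7 picked index 7: u0 ∈ [-1/72, 1/8)
intersection: [0, 5/72)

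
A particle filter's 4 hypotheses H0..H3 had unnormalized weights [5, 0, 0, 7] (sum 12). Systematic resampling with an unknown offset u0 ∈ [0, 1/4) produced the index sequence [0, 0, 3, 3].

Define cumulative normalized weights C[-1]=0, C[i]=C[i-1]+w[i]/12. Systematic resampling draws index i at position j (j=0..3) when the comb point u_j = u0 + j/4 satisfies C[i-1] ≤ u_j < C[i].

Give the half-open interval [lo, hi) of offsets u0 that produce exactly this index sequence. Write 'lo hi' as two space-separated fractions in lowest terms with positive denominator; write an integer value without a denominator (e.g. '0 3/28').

0 1/6

C = [5/12, 5/12, 5/12, 1]
j=0 picked index 0: u0 ∈ [0, 5/12)
j=1 picked index 0: u0 ∈ [-1/4, 1/6)
j=2 picked index 3: u0 ∈ [-1/12, 1/2)
j=3 picked index 3: u0 ∈ [-1/3, 1/4)
intersection: [0, 1/6)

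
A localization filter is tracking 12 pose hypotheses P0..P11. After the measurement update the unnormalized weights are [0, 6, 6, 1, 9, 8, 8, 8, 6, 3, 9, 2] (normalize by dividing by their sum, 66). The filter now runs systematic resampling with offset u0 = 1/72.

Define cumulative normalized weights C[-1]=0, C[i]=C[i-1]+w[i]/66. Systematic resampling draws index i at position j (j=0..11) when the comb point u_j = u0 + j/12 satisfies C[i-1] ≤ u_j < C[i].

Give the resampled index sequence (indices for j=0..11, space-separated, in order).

1 2 2 4 5 5 6 7 7 8 10 10

C = [0, 1/11, 2/11, 13/66, 1/3, 5/11, 19/33, 23/33, 26/33, 5/6, 32/33, 1]
j=0: u_0=1/72 ∈ [0, 1/11) → index 1
j=1: u_1=7/72 ∈ [1/11, 2/11) → index 2
j=2: u_2=13/72 ∈ [1/11, 2/11) → index 2
j=3: u_3=19/72 ∈ [13/66, 1/3) → index 4
j=4: u_4=25/72 ∈ [1/3, 5/11) → index 5
j=5: u_5=31/72 ∈ [1/3, 5/11) → index 5
j=6: u_6=37/72 ∈ [5/11, 19/33) → index 6
j=7: u_7=43/72 ∈ [19/33, 23/33) → index 7
j=8: u_8=49/72 ∈ [19/33, 23/33) → index 7
j=9: u_9=55/72 ∈ [23/33, 26/33) → index 8
j=10: u_10=61/72 ∈ [5/6, 32/33) → index 10
j=11: u_11=67/72 ∈ [5/6, 32/33) → index 10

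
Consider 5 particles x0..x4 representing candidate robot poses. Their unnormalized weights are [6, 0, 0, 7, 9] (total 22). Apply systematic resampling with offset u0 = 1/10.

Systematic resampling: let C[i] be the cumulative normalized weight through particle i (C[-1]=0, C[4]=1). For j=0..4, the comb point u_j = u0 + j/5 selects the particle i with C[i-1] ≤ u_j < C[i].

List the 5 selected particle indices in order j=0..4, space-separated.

0 3 3 4 4

C = [3/11, 3/11, 3/11, 13/22, 1]
j=0: u_0=1/10 ∈ [0, 3/11) → index 0
j=1: u_1=3/10 ∈ [3/11, 13/22) → index 3
j=2: u_2=1/2 ∈ [3/11, 13/22) → index 3
j=3: u_3=7/10 ∈ [13/22, 1) → index 4
j=4: u_4=9/10 ∈ [13/22, 1) → index 4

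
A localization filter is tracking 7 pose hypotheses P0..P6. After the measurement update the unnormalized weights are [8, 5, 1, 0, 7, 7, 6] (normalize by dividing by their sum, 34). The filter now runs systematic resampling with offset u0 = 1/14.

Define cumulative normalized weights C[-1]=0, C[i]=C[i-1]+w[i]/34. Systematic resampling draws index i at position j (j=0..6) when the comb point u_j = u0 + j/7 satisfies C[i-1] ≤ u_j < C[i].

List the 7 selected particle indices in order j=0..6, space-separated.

0 0 1 4 5 5 6

C = [4/17, 13/34, 7/17, 7/17, 21/34, 14/17, 1]
j=0: u_0=1/14 ∈ [0, 4/17) → index 0
j=1: u_1=3/14 ∈ [0, 4/17) → index 0
j=2: u_2=5/14 ∈ [4/17, 13/34) → index 1
j=3: u_3=1/2 ∈ [7/17, 21/34) → index 4
j=4: u_4=9/14 ∈ [21/34, 14/17) → index 5
j=5: u_5=11/14 ∈ [21/34, 14/17) → index 5
j=6: u_6=13/14 ∈ [14/17, 1) → index 6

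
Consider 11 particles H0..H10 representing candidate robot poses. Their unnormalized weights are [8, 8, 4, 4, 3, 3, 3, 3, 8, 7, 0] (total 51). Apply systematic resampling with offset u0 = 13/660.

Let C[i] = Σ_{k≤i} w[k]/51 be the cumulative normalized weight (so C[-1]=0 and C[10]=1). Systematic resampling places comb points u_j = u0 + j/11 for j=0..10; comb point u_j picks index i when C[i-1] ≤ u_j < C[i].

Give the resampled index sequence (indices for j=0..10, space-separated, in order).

0 0 1 1 2 4 5 7 8 8 9

C = [8/51, 16/51, 20/51, 8/17, 9/17, 10/17, 11/17, 12/17, 44/51, 1, 1]
j=0: u_0=13/660 ∈ [0, 8/51) → index 0
j=1: u_1=73/660 ∈ [0, 8/51) → index 0
j=2: u_2=133/660 ∈ [8/51, 16/51) → index 1
j=3: u_3=193/660 ∈ [8/51, 16/51) → index 1
j=4: u_4=23/60 ∈ [16/51, 20/51) → index 2
j=5: u_5=313/660 ∈ [8/17, 9/17) → index 4
j=6: u_6=373/660 ∈ [9/17, 10/17) → index 5
j=7: u_7=433/660 ∈ [11/17, 12/17) → index 7
j=8: u_8=493/660 ∈ [12/17, 44/51) → index 8
j=9: u_9=553/660 ∈ [12/17, 44/51) → index 8
j=10: u_10=613/660 ∈ [44/51, 1) → index 9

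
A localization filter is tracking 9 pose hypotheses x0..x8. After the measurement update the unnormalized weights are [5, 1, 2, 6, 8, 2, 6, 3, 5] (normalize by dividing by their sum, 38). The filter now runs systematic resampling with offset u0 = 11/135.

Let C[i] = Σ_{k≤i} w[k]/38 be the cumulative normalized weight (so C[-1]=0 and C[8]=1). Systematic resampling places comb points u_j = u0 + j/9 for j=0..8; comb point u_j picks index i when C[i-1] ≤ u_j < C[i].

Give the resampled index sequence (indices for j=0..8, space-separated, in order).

C = [5/38, 3/19, 4/19, 7/19, 11/19, 12/19, 15/19, 33/38, 1]
j=0: u_0=11/135 ∈ [0, 5/38) → index 0
j=1: u_1=26/135 ∈ [3/19, 4/19) → index 2
j=2: u_2=41/135 ∈ [4/19, 7/19) → index 3
j=3: u_3=56/135 ∈ [7/19, 11/19) → index 4
j=4: u_4=71/135 ∈ [7/19, 11/19) → index 4
j=5: u_5=86/135 ∈ [12/19, 15/19) → index 6
j=6: u_6=101/135 ∈ [12/19, 15/19) → index 6
j=7: u_7=116/135 ∈ [15/19, 33/38) → index 7
j=8: u_8=131/135 ∈ [33/38, 1) → index 8

0 2 3 4 4 6 6 7 8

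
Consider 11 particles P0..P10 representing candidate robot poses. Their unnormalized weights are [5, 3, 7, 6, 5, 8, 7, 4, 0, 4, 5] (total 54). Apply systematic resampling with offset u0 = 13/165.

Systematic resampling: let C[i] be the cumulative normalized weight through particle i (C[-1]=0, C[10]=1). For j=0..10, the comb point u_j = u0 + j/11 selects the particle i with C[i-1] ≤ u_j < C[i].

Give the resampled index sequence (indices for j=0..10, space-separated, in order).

0 2 2 3 4 5 5 6 7 9 10

C = [5/54, 4/27, 5/18, 7/18, 13/27, 17/27, 41/54, 5/6, 5/6, 49/54, 1]
j=0: u_0=13/165 ∈ [0, 5/54) → index 0
j=1: u_1=28/165 ∈ [4/27, 5/18) → index 2
j=2: u_2=43/165 ∈ [4/27, 5/18) → index 2
j=3: u_3=58/165 ∈ [5/18, 7/18) → index 3
j=4: u_4=73/165 ∈ [7/18, 13/27) → index 4
j=5: u_5=8/15 ∈ [13/27, 17/27) → index 5
j=6: u_6=103/165 ∈ [13/27, 17/27) → index 5
j=7: u_7=118/165 ∈ [17/27, 41/54) → index 6
j=8: u_8=133/165 ∈ [41/54, 5/6) → index 7
j=9: u_9=148/165 ∈ [5/6, 49/54) → index 9
j=10: u_10=163/165 ∈ [49/54, 1) → index 10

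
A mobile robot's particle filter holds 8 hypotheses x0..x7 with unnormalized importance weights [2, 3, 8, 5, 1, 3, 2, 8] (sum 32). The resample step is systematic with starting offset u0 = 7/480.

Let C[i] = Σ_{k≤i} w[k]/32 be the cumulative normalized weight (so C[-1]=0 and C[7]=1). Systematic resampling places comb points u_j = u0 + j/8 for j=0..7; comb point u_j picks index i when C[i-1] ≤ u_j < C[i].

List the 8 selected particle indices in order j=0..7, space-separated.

0 1 2 2 3 5 7 7

C = [1/16, 5/32, 13/32, 9/16, 19/32, 11/16, 3/4, 1]
j=0: u_0=7/480 ∈ [0, 1/16) → index 0
j=1: u_1=67/480 ∈ [1/16, 5/32) → index 1
j=2: u_2=127/480 ∈ [5/32, 13/32) → index 2
j=3: u_3=187/480 ∈ [5/32, 13/32) → index 2
j=4: u_4=247/480 ∈ [13/32, 9/16) → index 3
j=5: u_5=307/480 ∈ [19/32, 11/16) → index 5
j=6: u_6=367/480 ∈ [3/4, 1) → index 7
j=7: u_7=427/480 ∈ [3/4, 1) → index 7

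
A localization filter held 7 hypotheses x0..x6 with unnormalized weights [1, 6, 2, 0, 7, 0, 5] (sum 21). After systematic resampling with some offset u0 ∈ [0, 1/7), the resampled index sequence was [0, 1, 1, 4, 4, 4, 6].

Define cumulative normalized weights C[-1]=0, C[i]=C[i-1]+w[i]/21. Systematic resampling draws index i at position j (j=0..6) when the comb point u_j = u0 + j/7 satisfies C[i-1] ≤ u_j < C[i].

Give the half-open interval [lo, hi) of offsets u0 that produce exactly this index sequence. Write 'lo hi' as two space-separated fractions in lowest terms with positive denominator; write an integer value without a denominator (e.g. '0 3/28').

0 1/21

C = [1/21, 1/3, 3/7, 3/7, 16/21, 16/21, 1]
j=0 picked index 0: u0 ∈ [0, 1/21)
j=1 picked index 1: u0 ∈ [-2/21, 4/21)
j=2 picked index 1: u0 ∈ [-5/21, 1/21)
j=3 picked index 4: u0 ∈ [0, 1/3)
j=4 picked index 4: u0 ∈ [-1/7, 4/21)
j=5 picked index 4: u0 ∈ [-2/7, 1/21)
j=6 picked index 6: u0 ∈ [-2/21, 1/7)
intersection: [0, 1/21)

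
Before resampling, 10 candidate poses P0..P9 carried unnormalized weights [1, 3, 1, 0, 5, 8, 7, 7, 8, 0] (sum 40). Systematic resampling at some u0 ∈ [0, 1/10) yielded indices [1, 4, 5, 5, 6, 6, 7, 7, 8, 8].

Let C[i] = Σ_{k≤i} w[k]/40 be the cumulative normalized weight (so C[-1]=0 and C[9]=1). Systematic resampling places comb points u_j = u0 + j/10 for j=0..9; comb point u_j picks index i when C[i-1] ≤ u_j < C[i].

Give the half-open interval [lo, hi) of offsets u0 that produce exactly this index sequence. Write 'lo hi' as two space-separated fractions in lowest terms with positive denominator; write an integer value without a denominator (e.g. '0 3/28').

1/20 1/10

C = [1/40, 1/10, 1/8, 1/8, 1/4, 9/20, 5/8, 4/5, 1, 1]
j=0 picked index 1: u0 ∈ [1/40, 1/10)
j=1 picked index 4: u0 ∈ [1/40, 3/20)
j=2 picked index 5: u0 ∈ [1/20, 1/4)
j=3 picked index 5: u0 ∈ [-1/20, 3/20)
j=4 picked index 6: u0 ∈ [1/20, 9/40)
j=5 picked index 6: u0 ∈ [-1/20, 1/8)
j=6 picked index 7: u0 ∈ [1/40, 1/5)
j=7 picked index 7: u0 ∈ [-3/40, 1/10)
j=8 picked index 8: u0 ∈ [0, 1/5)
j=9 picked index 8: u0 ∈ [-1/10, 1/10)
intersection: [1/20, 1/10)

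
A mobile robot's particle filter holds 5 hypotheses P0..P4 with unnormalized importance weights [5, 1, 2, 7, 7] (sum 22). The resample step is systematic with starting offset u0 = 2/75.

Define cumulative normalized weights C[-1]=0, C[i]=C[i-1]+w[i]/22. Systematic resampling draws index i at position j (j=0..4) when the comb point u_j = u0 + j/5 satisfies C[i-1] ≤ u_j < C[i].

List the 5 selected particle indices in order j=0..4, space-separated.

0 0 3 3 4

C = [5/22, 3/11, 4/11, 15/22, 1]
j=0: u_0=2/75 ∈ [0, 5/22) → index 0
j=1: u_1=17/75 ∈ [0, 5/22) → index 0
j=2: u_2=32/75 ∈ [4/11, 15/22) → index 3
j=3: u_3=47/75 ∈ [4/11, 15/22) → index 3
j=4: u_4=62/75 ∈ [15/22, 1) → index 4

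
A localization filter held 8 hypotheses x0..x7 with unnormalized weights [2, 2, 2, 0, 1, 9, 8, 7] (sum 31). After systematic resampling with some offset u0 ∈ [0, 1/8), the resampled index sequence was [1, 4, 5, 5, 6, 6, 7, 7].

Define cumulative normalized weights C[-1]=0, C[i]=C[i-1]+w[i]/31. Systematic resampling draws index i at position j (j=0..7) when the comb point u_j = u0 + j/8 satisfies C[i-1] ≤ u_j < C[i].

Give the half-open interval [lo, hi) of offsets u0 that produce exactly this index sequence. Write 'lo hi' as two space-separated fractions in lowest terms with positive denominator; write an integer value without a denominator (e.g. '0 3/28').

C = [2/31, 4/31, 6/31, 6/31, 7/31, 16/31, 24/31, 1]
j=0 picked index 1: u0 ∈ [2/31, 4/31)
j=1 picked index 4: u0 ∈ [17/248, 25/248)
j=2 picked index 5: u0 ∈ [-3/124, 33/124)
j=3 picked index 5: u0 ∈ [-37/248, 35/248)
j=4 picked index 6: u0 ∈ [1/62, 17/62)
j=5 picked index 6: u0 ∈ [-27/248, 37/248)
j=6 picked index 7: u0 ∈ [3/124, 1/4)
j=7 picked index 7: u0 ∈ [-25/248, 1/8)
intersection: [17/248, 25/248)

17/248 25/248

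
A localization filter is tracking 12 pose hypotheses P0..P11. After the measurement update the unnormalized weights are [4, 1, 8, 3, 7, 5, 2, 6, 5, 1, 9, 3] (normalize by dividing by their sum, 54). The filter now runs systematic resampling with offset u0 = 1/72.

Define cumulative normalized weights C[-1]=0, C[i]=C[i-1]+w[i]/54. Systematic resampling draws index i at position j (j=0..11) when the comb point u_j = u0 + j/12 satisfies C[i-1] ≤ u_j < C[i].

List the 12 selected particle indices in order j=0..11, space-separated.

C = [2/27, 5/54, 13/54, 8/27, 23/54, 14/27, 5/9, 2/3, 41/54, 7/9, 17/18, 1]
j=0: u_0=1/72 ∈ [0, 2/27) → index 0
j=1: u_1=7/72 ∈ [5/54, 13/54) → index 2
j=2: u_2=13/72 ∈ [5/54, 13/54) → index 2
j=3: u_3=19/72 ∈ [13/54, 8/27) → index 3
j=4: u_4=25/72 ∈ [8/27, 23/54) → index 4
j=5: u_5=31/72 ∈ [23/54, 14/27) → index 5
j=6: u_6=37/72 ∈ [23/54, 14/27) → index 5
j=7: u_7=43/72 ∈ [5/9, 2/3) → index 7
j=8: u_8=49/72 ∈ [2/3, 41/54) → index 8
j=9: u_9=55/72 ∈ [41/54, 7/9) → index 9
j=10: u_10=61/72 ∈ [7/9, 17/18) → index 10
j=11: u_11=67/72 ∈ [7/9, 17/18) → index 10

0 2 2 3 4 5 5 7 8 9 10 10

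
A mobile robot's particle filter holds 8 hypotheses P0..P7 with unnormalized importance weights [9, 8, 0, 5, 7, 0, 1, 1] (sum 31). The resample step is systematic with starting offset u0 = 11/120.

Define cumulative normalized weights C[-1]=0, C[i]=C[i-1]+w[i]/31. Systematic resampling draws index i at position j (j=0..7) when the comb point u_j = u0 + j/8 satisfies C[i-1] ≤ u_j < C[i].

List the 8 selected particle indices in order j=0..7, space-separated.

0 0 1 1 3 4 4 6

C = [9/31, 17/31, 17/31, 22/31, 29/31, 29/31, 30/31, 1]
j=0: u_0=11/120 ∈ [0, 9/31) → index 0
j=1: u_1=13/60 ∈ [0, 9/31) → index 0
j=2: u_2=41/120 ∈ [9/31, 17/31) → index 1
j=3: u_3=7/15 ∈ [9/31, 17/31) → index 1
j=4: u_4=71/120 ∈ [17/31, 22/31) → index 3
j=5: u_5=43/60 ∈ [22/31, 29/31) → index 4
j=6: u_6=101/120 ∈ [22/31, 29/31) → index 4
j=7: u_7=29/30 ∈ [29/31, 30/31) → index 6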